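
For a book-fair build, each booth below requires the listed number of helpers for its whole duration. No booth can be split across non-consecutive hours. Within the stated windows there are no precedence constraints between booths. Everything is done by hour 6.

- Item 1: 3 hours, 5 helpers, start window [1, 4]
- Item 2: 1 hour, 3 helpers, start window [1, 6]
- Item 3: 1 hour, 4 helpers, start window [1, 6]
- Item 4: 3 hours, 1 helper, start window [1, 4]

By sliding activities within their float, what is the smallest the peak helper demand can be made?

Early-start (Item 1@1, Item 2@1, Item 3@1, Item 4@1) gives peak 13: h1:13  h2:6  h3:6  h4:0  h5:0  h6:0.
Shift Item 2→4, Item 3→5, Item 4→4.
Schedule Item 1@1, Item 2@4, Item 3@5, Item 4@4: h1:5  h2:5  h3:5  h4:4  h5:5  h6:1 — peak 5.
Total helper-hours = 25 over 6 hours ⇒ peak ≥ ⌈25/6⌉ = 5, so 5 is optimal.

5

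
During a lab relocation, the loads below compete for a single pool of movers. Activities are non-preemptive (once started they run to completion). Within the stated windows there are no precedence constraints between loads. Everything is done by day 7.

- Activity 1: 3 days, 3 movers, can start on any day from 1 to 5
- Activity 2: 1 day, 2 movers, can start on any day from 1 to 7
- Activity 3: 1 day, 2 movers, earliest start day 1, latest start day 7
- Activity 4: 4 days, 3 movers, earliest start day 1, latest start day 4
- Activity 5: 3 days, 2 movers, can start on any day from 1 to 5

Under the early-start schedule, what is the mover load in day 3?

8

At early start, day 3 has: Activity 1, Activity 4, Activity 5.
Demand: 3 + 3 + 2 = 8.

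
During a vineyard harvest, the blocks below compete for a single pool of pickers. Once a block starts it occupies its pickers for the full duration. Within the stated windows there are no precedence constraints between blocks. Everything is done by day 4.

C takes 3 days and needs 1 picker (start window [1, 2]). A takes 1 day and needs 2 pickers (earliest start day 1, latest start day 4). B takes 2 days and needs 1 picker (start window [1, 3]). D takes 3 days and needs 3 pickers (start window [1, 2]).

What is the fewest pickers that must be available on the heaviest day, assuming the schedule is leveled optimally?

5

Early-start (C@1, A@1, B@1, D@1) gives peak 7: d1:7  d2:5  d3:4  d4:0.
Shift D→2.
Schedule C@1, A@1, B@1, D@2: d1:4  d2:5  d3:4  d4:3 — peak 5.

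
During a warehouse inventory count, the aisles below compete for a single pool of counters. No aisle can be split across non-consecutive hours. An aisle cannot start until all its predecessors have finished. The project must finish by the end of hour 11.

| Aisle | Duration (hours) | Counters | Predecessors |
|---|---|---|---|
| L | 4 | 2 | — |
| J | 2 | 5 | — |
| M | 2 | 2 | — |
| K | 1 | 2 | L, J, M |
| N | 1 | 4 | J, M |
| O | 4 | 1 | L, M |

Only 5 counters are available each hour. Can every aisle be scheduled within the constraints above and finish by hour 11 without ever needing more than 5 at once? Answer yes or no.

yes

Schedule L@1, J@5, M@1, K@7, N@8, O@7: h1:4  h2:4  h3:2  h4:2  h5:5  h6:5  h7:3  h8:5  h9:1  h10:1  h11:0 — peak 5 ≤ 5.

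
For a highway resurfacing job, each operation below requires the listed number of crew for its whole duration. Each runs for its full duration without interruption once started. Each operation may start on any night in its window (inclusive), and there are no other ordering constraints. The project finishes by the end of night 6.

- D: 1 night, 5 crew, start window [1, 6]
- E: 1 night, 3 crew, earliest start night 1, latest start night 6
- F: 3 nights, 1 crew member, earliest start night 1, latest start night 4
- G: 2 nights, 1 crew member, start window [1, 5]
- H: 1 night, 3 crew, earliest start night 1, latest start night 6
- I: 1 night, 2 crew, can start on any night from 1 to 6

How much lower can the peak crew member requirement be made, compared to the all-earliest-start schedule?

Early-start peak: n1:15  n2:2  n3:1  n4:0  n5:0  n6:0 ⇒ 15.
Leveled (D@1, E@2, F@2, G@2, H@3, I@4): n1:5  n2:5  n3:5  n4:3  n5:0  n6:0 ⇒ 5.
Reduction 15 − 5 = 10.

10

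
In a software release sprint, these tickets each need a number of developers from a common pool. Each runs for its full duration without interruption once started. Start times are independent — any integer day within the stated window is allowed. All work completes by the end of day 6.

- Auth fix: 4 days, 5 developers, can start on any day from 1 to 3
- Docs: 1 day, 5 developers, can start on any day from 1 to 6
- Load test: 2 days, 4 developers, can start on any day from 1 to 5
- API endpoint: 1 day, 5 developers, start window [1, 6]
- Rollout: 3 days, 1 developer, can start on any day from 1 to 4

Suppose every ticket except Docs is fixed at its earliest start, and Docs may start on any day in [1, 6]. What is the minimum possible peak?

Docs@1: d1:20  d2:10  d3:6  d4:5  d5:0  d6:0 → peak 20
Docs@2: d1:15  d2:15  d3:6  d4:5  d5:0  d6:0 → peak 15
Docs@3: d1:15  d2:10  d3:11  d4:5  d5:0  d6:0 → peak 15
Docs@4: d1:15  d2:10  d3:6  d4:10  d5:0  d6:0 → peak 15
Docs@5: d1:15  d2:10  d3:6  d4:5  d5:5  d6:0 → peak 15
Docs@6: d1:15  d2:10  d3:6  d4:5  d5:0  d6:5 → peak 15
Best is Docs@2, peak 15.

15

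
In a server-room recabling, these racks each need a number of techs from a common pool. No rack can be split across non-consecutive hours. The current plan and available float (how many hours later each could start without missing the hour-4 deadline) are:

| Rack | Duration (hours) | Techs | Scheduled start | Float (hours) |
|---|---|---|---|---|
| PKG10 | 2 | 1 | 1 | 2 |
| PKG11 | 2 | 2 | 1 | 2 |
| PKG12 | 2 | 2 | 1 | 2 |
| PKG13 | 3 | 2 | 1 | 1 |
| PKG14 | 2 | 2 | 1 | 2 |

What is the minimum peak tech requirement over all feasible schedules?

6

Early-start (PKG10@1, PKG11@1, PKG12@1, PKG13@1, PKG14@1) gives peak 9: h1:9  h2:9  h3:2  h4:0.
Shift PKG12→3, PKG14→3.
Schedule PKG10@1, PKG11@1, PKG12@3, PKG13@1, PKG14@3: h1:5  h2:5  h3:6  h4:4 — peak 6.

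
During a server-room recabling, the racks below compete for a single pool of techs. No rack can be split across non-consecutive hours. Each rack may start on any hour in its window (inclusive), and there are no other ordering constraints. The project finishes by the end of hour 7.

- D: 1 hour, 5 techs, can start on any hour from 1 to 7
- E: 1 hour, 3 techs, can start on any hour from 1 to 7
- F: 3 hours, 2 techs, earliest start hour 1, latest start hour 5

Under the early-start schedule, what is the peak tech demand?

Early-start schedule: D@1, E@1, F@1.
Load per hour: hour 1: 10, hour 2: 2, hour 3: 2, hour 4: 0, hour 5: 0, hour 6: 0, hour 7: 0.
Peak is 10.

10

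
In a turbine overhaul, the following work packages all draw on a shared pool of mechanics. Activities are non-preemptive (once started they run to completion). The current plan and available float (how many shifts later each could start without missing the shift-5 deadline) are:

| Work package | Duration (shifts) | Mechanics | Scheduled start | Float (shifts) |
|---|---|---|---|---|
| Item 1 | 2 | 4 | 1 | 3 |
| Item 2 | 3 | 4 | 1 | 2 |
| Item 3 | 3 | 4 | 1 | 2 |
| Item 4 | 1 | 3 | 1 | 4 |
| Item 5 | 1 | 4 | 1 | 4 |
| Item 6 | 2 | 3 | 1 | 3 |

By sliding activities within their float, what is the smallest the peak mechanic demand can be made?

Early-start (Item 1@1, Item 2@1, Item 3@1, Item 4@1, Item 5@1, Item 6@1) gives peak 22: s1:22  s2:15  s3:8  s4:0  s5:0.
Shift Item 3→3, Item 5→4, Item 6→2.
Schedule Item 1@1, Item 2@1, Item 3@3, Item 4@1, Item 5@4, Item 6@2: s1:11  s2:11  s3:11  s4:8  s5:4 — peak 11.

11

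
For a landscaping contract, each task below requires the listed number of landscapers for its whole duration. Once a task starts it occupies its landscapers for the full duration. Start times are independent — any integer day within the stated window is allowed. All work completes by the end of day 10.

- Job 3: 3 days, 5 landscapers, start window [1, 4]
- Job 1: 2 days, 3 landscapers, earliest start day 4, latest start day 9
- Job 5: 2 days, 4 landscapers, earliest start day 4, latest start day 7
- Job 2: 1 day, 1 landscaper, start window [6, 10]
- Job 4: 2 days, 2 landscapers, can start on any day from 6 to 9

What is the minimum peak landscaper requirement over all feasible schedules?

Early-start (Job 3@1, Job 1@4, Job 5@4, Job 2@6, Job 4@6) gives peak 7: d1:5  d2:5  d3:5  d4:7  d5:7  d6:3  d7:2  d8:0  d9:0  d10:0.
Shift Job 5→6, Job 4→8.
Schedule Job 3@1, Job 1@4, Job 5@6, Job 2@6, Job 4@8: d1:5  d2:5  d3:5  d4:3  d5:3  d6:5  d7:4  d8:2  d9:2  d10:0 — peak 5.

5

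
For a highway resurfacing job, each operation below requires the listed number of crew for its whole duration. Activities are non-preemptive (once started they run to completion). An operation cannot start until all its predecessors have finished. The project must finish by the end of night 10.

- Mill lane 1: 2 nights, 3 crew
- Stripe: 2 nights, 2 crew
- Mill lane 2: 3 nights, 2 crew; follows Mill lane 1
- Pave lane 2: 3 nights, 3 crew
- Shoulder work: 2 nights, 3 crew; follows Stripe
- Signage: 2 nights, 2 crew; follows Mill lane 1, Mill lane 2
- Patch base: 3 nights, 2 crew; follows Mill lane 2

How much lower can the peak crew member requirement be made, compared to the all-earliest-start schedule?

Early-start peak: n1:8  n2:8  n3:8  n4:5  n5:2  n6:4  n7:4  n8:2  n9:0  n10:0 ⇒ 8.
Leveled (Mill lane 1@1, Stripe@1, Mill lane 2@3, Pave lane 2@3, Shoulder work@6, Signage@6, Patch base@8): n1:5  n2:5  n3:5  n4:5  n5:5  n6:5  n7:5  n8:2  n9:2  n10:2 ⇒ 5.
Reduction 8 − 5 = 3.

3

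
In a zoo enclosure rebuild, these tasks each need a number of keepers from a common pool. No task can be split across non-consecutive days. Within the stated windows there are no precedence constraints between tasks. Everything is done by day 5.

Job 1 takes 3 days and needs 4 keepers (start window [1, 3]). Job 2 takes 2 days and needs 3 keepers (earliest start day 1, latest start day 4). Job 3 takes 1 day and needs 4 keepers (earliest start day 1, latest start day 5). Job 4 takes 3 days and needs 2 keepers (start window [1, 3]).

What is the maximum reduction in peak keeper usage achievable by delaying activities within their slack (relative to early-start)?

Early-start peak: d1:13  d2:9  d3:6  d4:0  d5:0 ⇒ 13.
Leveled (Job 1@1, Job 2@1, Job 3@4, Job 4@3): d1:7  d2:7  d3:6  d4:6  d5:2 ⇒ 7.
Reduction 13 − 7 = 6.

6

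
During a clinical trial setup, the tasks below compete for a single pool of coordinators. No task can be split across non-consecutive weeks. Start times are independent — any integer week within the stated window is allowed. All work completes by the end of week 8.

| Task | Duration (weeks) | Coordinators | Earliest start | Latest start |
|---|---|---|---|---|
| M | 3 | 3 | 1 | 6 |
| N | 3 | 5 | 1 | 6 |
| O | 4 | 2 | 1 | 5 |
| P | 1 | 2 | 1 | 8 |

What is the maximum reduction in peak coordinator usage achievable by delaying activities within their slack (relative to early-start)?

7

Early-start peak: w1:12  w2:10  w3:10  w4:2  w5:0  w6:0  w7:0  w8:0 ⇒ 12.
Leveled (M@1, N@5, O@1, P@4): w1:5  w2:5  w3:5  w4:4  w5:5  w6:5  w7:5  w8:0 ⇒ 5.
Reduction 12 − 5 = 7.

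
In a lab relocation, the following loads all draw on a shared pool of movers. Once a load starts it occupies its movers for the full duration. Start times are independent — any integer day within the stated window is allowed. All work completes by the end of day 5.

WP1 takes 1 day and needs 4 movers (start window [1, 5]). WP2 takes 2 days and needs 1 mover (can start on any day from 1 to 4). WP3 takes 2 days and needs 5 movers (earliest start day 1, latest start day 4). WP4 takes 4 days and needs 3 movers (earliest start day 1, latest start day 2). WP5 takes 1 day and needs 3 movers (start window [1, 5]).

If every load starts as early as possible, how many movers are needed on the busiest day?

16

Early-start schedule: WP1@1, WP2@1, WP3@1, WP4@1, WP5@1.
Load per day: day 1: 16, day 2: 9, day 3: 3, day 4: 3, day 5: 0.
Peak is 16.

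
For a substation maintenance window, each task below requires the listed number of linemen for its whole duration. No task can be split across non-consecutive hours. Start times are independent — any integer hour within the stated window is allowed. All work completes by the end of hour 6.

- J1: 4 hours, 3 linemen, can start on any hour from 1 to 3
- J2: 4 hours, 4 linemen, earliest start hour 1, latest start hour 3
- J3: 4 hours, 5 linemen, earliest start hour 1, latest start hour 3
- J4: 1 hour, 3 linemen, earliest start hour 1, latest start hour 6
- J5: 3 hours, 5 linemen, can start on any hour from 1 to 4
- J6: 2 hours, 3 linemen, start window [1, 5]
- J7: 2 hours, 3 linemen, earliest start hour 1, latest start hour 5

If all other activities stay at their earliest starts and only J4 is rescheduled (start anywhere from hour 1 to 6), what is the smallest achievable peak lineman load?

23

J4@1: h1:26  h2:23  h3:17  h4:12  h5:0  h6:0 → peak 26
J4@2: h1:23  h2:26  h3:17  h4:12  h5:0  h6:0 → peak 26
J4@3: h1:23  h2:23  h3:20  h4:12  h5:0  h6:0 → peak 23
J4@4: h1:23  h2:23  h3:17  h4:15  h5:0  h6:0 → peak 23
J4@5: h1:23  h2:23  h3:17  h4:12  h5:3  h6:0 → peak 23
J4@6: h1:23  h2:23  h3:17  h4:12  h5:0  h6:3 → peak 23
Best is J4@3, peak 23.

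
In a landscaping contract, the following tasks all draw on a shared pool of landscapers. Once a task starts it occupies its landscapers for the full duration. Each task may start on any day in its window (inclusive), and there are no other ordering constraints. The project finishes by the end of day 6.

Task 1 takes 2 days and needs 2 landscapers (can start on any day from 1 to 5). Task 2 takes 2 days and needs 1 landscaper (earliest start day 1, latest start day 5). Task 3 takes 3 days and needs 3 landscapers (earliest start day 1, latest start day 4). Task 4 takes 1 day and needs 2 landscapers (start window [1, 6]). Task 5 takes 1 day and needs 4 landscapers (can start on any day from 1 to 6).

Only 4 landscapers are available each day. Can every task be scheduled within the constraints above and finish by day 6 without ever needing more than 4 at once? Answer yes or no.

Schedule Task 1@1, Task 2@2, Task 3@3, Task 4@1, Task 5@6: d1:4  d2:3  d3:4  d4:3  d5:3  d6:4 — peak 4 ≤ 4.

yes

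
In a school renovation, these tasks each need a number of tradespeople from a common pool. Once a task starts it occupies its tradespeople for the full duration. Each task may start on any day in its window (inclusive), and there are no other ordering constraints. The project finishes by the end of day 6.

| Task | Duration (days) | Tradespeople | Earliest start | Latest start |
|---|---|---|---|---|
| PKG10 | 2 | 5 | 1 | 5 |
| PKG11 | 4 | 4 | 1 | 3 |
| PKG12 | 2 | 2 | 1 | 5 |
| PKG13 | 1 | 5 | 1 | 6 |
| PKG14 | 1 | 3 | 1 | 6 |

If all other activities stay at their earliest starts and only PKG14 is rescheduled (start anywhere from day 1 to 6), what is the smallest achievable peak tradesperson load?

16

PKG14@1: d1:19  d2:11  d3:4  d4:4  d5:0  d6:0 → peak 19
PKG14@2: d1:16  d2:14  d3:4  d4:4  d5:0  d6:0 → peak 16
PKG14@3: d1:16  d2:11  d3:7  d4:4  d5:0  d6:0 → peak 16
PKG14@4: d1:16  d2:11  d3:4  d4:7  d5:0  d6:0 → peak 16
PKG14@5: d1:16  d2:11  d3:4  d4:4  d5:3  d6:0 → peak 16
PKG14@6: d1:16  d2:11  d3:4  d4:4  d5:0  d6:3 → peak 16
Best is PKG14@2, peak 16.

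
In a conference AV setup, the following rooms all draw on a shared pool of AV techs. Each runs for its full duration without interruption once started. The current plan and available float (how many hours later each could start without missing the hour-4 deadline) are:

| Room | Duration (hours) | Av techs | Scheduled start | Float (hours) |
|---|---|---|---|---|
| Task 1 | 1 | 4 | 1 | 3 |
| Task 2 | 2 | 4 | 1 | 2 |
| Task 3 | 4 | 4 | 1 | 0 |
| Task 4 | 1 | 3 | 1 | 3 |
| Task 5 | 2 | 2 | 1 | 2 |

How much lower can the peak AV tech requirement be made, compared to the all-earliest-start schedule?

Early-start peak: h1:17  h2:10  h3:4  h4:4 ⇒ 17.
Leveled (Task 1@1, Task 2@2, Task 3@1, Task 4@4, Task 5@1): h1:10  h2:10  h3:8  h4:7 ⇒ 10.
Reduction 17 − 10 = 7.

7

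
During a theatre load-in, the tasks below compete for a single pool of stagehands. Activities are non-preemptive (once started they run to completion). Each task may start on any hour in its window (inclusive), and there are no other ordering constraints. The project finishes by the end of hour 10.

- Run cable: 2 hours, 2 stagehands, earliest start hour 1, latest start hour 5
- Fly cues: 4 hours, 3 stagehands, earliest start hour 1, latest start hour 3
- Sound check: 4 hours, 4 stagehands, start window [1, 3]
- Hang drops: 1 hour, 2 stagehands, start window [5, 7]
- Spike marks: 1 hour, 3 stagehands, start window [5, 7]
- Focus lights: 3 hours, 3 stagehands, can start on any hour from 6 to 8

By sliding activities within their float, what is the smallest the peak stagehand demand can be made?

7

Early-start (Run cable@1, Fly cues@1, Sound check@1, Hang drops@5, Spike marks@5, Focus lights@6) gives peak 9: h1:9  h2:9  h3:7  h4:7  h5:5  h6:3  h7:3  h8:3  h9:0  h10:0.
Shift Sound check→3, Spike marks→6, Focus lights→7.
Schedule Run cable@1, Fly cues@1, Sound check@3, Hang drops@5, Spike marks@6, Focus lights@7: h1:5  h2:5  h3:7  h4:7  h5:6  h6:7  h7:3  h8:3  h9:3  h10:0 — peak 7.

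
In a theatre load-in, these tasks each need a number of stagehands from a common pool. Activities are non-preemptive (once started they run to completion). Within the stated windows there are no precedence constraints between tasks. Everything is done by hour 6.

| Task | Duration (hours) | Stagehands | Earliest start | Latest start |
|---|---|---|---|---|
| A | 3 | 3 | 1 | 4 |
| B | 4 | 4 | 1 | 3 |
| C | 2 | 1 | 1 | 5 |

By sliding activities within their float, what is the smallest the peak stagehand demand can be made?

7

Early-start (A@1, B@1, C@1) gives peak 8: h1:8  h2:8  h3:7  h4:4  h5:0  h6:0.
Shift C→4.
Schedule A@1, B@1, C@4: h1:7  h2:7  h3:7  h4:5  h5:1  h6:0 — peak 7.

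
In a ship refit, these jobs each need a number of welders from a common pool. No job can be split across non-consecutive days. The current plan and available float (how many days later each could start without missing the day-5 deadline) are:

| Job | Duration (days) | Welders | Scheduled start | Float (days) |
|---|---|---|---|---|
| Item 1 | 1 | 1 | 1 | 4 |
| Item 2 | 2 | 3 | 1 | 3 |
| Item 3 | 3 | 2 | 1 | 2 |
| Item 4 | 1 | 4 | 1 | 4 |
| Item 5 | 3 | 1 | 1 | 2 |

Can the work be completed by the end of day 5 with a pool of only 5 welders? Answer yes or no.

yes

Schedule Item 1@1, Item 2@1, Item 3@2, Item 4@5, Item 5@3: d1:4  d2:5  d3:3  d4:3  d5:5 — peak 5 ≤ 5.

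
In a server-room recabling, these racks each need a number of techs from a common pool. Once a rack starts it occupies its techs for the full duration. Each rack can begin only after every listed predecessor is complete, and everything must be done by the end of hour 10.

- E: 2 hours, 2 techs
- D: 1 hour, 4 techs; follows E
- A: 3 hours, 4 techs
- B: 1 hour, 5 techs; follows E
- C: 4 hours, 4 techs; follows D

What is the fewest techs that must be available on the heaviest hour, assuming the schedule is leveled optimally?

Early-start (E@1, D@3, A@1, B@3, C@4) gives peak 13: h1:6  h2:6  h3:13  h4:4  h5:4  h6:4  h7:4  h8:0  h9:0  h10:0.
Shift D→4, B→5, C→6.
Schedule E@1, D@4, A@1, B@5, C@6: h1:6  h2:6  h3:4  h4:4  h5:5  h6:4  h7:4  h8:4  h9:4  h10:0 — peak 6.

6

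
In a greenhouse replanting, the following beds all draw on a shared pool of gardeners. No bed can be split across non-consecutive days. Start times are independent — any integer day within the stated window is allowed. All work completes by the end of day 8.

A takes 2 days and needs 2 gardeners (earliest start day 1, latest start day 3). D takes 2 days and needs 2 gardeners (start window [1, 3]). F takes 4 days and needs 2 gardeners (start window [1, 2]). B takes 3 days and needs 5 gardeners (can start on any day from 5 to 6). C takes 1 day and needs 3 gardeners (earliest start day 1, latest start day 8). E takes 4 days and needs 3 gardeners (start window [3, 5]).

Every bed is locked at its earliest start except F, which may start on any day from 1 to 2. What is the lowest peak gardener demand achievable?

F@1: d1:9  d2:6  d3:5  d4:5  d5:8  d6:8  d7:5  d8:0 → peak 9
F@2: d1:7  d2:6  d3:5  d4:5  d5:10  d6:8  d7:5  d8:0 → peak 10
Best is F@1, peak 9.

9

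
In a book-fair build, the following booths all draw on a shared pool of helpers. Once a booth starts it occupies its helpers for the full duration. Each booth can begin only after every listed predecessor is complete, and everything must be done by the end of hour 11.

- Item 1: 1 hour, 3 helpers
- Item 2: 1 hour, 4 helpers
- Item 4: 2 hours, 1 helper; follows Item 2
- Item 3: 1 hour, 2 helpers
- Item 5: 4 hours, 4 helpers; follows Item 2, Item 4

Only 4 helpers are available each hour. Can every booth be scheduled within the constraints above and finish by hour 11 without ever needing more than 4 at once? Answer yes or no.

yes

Schedule Item 1@1, Item 2@2, Item 4@3, Item 3@3, Item 5@5: h1:3  h2:4  h3:3  h4:1  h5:4  h6:4  h7:4  h8:4  h9:0  h10:0  h11:0 — peak 4 ≤ 4.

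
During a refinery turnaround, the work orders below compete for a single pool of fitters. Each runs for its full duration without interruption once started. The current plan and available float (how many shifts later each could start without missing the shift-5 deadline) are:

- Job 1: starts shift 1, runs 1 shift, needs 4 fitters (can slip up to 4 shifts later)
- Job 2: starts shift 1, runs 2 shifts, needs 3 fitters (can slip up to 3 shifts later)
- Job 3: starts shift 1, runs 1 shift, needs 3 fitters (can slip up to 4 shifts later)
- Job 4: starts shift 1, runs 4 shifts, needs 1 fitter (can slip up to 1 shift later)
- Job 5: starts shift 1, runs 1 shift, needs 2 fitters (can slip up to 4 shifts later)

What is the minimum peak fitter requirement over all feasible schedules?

Early-start (Job 1@1, Job 2@1, Job 3@1, Job 4@1, Job 5@1) gives peak 13: s1:13  s2:4  s3:1  s4:1  s5:0.
Shift Job 2→2, Job 3→4, Job 4→2, Job 5→5.
Schedule Job 1@1, Job 2@2, Job 3@4, Job 4@2, Job 5@5: s1:4  s2:4  s3:4  s4:4  s5:3 — peak 4.
Total fitter-shifts = 19 over 5 shifts ⇒ peak ≥ ⌈19/5⌉ = 4, so 4 is optimal.

4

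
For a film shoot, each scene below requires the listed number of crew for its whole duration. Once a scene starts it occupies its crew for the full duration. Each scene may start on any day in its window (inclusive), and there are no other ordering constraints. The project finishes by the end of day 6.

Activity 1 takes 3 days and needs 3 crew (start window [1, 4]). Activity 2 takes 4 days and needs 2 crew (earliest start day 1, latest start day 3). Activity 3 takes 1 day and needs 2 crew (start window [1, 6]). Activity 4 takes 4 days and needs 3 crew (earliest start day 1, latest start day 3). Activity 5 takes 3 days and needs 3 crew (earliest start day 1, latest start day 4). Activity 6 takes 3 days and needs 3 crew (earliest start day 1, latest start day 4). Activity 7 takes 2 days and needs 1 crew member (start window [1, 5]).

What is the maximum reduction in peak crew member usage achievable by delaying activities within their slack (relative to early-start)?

6

Early-start peak: d1:17  d2:15  d3:14  d4:5  d5:0  d6:0 ⇒ 17.
Leveled (Activity 1@1, Activity 2@1, Activity 3@1, Activity 4@1, Activity 5@2, Activity 6@4, Activity 7@5): d1:10  d2:11  d3:11  d4:11  d5:4  d6:4 ⇒ 11.
Reduction 17 − 11 = 6.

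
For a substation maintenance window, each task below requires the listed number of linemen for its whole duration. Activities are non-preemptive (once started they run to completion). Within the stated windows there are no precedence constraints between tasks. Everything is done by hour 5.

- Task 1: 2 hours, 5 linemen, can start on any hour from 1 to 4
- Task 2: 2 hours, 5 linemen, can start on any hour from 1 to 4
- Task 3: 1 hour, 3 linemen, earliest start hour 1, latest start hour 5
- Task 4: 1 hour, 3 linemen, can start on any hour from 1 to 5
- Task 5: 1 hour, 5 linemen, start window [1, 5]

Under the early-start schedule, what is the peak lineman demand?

Early-start schedule: Task 1@1, Task 2@1, Task 3@1, Task 4@1, Task 5@1.
Load per hour: hour 1: 21, hour 2: 10, hour 3: 0, hour 4: 0, hour 5: 0.
Peak is 21.

21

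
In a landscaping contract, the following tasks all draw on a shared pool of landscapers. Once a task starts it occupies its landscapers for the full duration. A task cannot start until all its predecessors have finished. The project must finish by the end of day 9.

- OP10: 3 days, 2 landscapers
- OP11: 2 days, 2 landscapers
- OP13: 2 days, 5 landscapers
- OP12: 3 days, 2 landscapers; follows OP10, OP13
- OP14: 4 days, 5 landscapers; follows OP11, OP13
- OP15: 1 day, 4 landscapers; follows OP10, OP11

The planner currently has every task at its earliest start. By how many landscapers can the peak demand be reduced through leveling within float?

4

Early-start peak: d1:9  d2:9  d3:7  d4:11  d5:7  d6:7  d7:0  d8:0  d9:0 ⇒ 11.
Leveled (OP10@1, OP11@1, OP13@3, OP12@5, OP14@5, OP15@9): d1:4  d2:4  d3:7  d4:5  d5:7  d6:7  d7:7  d8:5  d9:4 ⇒ 7.
Reduction 11 − 7 = 4.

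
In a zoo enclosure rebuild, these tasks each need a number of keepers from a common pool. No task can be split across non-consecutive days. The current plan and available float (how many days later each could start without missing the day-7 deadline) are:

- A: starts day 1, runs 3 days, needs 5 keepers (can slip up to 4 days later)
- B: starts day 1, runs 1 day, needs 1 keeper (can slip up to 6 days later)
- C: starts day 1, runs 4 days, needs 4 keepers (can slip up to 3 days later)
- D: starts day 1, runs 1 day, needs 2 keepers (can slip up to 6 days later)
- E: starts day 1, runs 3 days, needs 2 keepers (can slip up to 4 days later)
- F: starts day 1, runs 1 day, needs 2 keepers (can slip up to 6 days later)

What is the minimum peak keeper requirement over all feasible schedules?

Early-start (A@1, B@1, C@1, D@1, E@1, F@1) gives peak 16: d1:16  d2:11  d3:11  d4:4  d5:0  d6:0  d7:0.
Shift C→4, D→2, E→3, F→6.
Schedule A@1, B@1, C@4, D@2, E@3, F@6: d1:6  d2:7  d3:7  d4:6  d5:6  d6:6  d7:4 — peak 7.

7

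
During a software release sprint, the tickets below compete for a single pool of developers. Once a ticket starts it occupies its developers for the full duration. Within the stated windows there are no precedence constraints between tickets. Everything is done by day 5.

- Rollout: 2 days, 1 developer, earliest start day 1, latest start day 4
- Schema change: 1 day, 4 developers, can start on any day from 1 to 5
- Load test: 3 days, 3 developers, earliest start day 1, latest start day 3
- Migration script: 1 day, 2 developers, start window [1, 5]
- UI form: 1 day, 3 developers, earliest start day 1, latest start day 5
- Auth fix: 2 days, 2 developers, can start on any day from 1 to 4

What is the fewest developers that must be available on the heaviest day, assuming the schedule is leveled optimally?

Early-start (Rollout@1, Schema change@1, Load test@1, Migration script@1, UI form@1, Auth fix@1) gives peak 15: d1:15  d2:6  d3:3  d4:0  d5:0.
Shift Load test→2, Migration script→3, UI form→5, Auth fix→4.
Schedule Rollout@1, Schema change@1, Load test@2, Migration script@3, UI form@5, Auth fix@4: d1:5  d2:4  d3:5  d4:5  d5:5 — peak 5.
Total developer-days = 24 over 5 days ⇒ peak ≥ ⌈24/5⌉ = 5, so 5 is optimal.

5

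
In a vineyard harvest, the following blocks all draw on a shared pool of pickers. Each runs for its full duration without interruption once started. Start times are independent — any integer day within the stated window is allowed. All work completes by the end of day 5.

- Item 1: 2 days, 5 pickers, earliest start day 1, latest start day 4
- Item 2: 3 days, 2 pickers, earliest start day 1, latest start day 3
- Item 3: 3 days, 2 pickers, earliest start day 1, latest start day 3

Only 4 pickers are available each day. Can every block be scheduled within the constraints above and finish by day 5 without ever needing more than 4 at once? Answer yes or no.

no

Total picker-days = 22; over 5 days the average is 22/5 > 4, so some day must exceed 4.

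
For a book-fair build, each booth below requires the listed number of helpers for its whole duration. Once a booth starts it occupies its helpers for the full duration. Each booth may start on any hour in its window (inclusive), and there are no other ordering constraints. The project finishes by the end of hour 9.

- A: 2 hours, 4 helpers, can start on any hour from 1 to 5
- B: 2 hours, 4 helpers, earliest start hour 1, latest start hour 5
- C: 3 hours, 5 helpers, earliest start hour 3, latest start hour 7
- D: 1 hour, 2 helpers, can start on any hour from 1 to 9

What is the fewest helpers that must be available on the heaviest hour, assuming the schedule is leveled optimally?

Early-start (A@1, B@1, C@3, D@1) gives peak 10: h1:10  h2:8  h3:5  h4:5  h5:5  h6:0  h7:0  h8:0  h9:0.
Shift B→3, C→5, D→8.
Schedule A@1, B@3, C@5, D@8: h1:4  h2:4  h3:4  h4:4  h5:5  h6:5  h7:5  h8:2  h9:0 — peak 5.

5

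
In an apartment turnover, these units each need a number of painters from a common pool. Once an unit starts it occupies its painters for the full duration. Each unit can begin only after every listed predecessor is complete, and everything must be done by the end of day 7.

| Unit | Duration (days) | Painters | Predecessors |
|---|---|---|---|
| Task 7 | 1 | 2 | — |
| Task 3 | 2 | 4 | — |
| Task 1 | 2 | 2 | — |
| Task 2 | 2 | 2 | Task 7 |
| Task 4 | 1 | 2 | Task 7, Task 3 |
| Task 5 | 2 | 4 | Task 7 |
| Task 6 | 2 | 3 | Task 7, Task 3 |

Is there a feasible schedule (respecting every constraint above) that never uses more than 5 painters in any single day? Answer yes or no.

The minimum achievable peak is 6; 5 < 6, so no feasible schedule stays within the cap.

no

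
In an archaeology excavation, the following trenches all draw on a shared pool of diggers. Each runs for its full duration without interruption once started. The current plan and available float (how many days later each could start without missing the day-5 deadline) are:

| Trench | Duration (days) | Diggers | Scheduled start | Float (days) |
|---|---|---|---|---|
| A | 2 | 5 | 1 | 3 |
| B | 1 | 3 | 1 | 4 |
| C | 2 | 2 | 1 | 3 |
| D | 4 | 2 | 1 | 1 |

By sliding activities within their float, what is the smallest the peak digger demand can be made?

7

Early-start (A@1, B@1, C@1, D@1) gives peak 12: d1:12  d2:9  d3:2  d4:2  d5:0.
Shift B→3, C→3.
Schedule A@1, B@3, C@3, D@1: d1:7  d2:7  d3:7  d4:4  d5:0 — peak 7.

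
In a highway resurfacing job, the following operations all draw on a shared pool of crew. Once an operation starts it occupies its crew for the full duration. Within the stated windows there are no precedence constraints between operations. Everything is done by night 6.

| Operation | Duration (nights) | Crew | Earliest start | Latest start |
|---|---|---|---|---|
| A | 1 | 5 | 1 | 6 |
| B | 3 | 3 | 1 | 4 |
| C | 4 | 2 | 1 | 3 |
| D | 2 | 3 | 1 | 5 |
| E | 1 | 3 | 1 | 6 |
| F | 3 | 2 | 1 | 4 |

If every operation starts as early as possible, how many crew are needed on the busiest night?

18

Early-start schedule: A@1, B@1, C@1, D@1, E@1, F@1.
Load per night: night 1: 18, night 2: 10, night 3: 7, night 4: 2, night 5: 0, night 6: 0.
Peak is 18.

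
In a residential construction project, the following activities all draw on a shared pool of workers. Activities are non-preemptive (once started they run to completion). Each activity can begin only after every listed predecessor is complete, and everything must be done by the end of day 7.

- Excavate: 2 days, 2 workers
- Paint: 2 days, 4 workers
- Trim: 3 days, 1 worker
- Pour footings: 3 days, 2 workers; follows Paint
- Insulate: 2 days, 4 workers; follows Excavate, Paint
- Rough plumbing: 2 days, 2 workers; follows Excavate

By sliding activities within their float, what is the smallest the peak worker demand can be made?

Early-start (Excavate@1, Paint@1, Trim@1, Pour footings@3, Insulate@3, Rough plumbing@3) gives peak 9: d1:7  d2:7  d3:9  d4:8  d5:2  d6:0  d7:0.
Shift Trim→3, Insulate→6.
Schedule Excavate@1, Paint@1, Trim@3, Pour footings@3, Insulate@6, Rough plumbing@3: d1:6  d2:6  d3:5  d4:5  d5:3  d6:4  d7:4 — peak 6.

6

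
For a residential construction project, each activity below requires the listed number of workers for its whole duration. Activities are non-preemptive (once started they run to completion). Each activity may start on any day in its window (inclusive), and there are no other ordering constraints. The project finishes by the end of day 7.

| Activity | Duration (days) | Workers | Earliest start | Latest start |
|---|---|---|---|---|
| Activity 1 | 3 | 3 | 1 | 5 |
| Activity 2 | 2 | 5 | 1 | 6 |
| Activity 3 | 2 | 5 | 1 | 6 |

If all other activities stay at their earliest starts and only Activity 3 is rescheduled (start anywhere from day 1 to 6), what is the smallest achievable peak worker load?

8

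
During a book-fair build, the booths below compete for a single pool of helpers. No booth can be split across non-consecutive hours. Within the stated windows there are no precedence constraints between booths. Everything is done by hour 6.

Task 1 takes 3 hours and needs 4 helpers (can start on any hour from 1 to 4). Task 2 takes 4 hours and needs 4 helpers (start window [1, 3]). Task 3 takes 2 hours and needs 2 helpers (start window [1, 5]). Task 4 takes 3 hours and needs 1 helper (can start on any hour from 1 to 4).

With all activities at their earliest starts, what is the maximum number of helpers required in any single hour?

Early-start schedule: Task 1@1, Task 2@1, Task 3@1, Task 4@1.
Load per hour: hour 1: 11, hour 2: 11, hour 3: 9, hour 4: 4, hour 5: 0, hour 6: 0.
Peak is 11.

11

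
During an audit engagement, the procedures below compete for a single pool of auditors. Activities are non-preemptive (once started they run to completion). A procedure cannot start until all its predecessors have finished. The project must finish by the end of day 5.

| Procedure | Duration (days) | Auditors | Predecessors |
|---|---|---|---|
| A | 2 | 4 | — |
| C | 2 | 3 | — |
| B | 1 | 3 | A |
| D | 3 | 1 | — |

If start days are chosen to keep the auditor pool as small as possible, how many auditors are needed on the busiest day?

4

Early-start (A@1, C@1, B@3, D@1) gives peak 8: d1:8  d2:8  d3:4  d4:0  d5:0.
Shift C→3, B→5, D→3.
Schedule A@1, C@3, B@5, D@3: d1:4  d2:4  d3:4  d4:4  d5:4 — peak 4.
Total auditor-days = 20 over 5 days ⇒ peak ≥ ⌈20/5⌉ = 4, so 4 is optimal.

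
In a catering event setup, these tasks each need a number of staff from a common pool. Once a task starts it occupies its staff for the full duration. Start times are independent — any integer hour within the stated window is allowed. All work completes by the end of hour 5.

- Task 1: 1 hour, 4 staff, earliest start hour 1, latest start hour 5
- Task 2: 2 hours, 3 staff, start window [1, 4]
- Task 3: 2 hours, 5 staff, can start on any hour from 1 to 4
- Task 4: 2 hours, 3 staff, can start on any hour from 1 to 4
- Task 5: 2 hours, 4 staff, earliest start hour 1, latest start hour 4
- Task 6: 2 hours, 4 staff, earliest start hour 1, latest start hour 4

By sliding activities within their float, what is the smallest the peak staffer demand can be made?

10

Early-start (Task 1@1, Task 2@1, Task 3@1, Task 4@1, Task 5@1, Task 6@1) gives peak 23: h1:23  h2:19  h3:0  h4:0  h5:0.
Shift Task 3→3, Task 5→2, Task 6→4.
Schedule Task 1@1, Task 2@1, Task 3@3, Task 4@1, Task 5@2, Task 6@4: h1:10  h2:10  h3:9  h4:9  h5:4 — peak 10.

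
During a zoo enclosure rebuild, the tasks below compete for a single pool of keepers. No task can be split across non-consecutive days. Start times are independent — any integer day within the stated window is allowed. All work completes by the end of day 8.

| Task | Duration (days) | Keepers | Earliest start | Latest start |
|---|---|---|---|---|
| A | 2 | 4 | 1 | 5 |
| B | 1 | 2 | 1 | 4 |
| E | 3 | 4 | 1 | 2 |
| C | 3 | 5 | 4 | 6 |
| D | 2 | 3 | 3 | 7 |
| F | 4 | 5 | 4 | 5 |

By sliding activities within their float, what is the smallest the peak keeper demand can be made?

Early-start (A@1, B@1, E@1, C@4, D@3, F@4) gives peak 13: d1:10  d2:8  d3:7  d4:13  d5:10  d6:10  d7:5  d8:0.
Shift F→5.
Schedule A@1, B@1, E@1, C@4, D@3, F@5: d1:10  d2:8  d3:7  d4:8  d5:10  d6:10  d7:5  d8:5 — peak 10.

10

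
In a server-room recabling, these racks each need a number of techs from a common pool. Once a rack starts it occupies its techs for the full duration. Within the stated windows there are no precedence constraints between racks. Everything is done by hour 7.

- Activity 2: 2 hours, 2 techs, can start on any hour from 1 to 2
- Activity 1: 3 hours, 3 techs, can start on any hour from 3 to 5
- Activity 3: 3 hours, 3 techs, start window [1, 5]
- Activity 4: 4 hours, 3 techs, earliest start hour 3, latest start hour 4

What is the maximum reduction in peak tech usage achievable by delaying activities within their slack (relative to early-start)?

3

Early-start peak: h1:5  h2:5  h3:9  h4:6  h5:6  h6:3  h7:0 ⇒ 9.
Leveled (Activity 2@1, Activity 1@3, Activity 3@1, Activity 4@4): h1:5  h2:5  h3:6  h4:6  h5:6  h6:3  h7:3 ⇒ 6.
Reduction 9 − 6 = 3.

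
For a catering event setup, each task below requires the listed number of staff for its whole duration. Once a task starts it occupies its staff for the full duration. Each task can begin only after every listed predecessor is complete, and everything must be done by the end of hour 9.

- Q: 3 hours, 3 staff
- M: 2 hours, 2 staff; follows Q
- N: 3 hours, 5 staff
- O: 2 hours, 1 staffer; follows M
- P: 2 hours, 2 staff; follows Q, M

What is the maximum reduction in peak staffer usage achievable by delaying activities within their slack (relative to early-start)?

1

Early-start peak: h1:8  h2:8  h3:8  h4:2  h5:2  h6:3  h7:3  h8:0  h9:0 ⇒ 8.
Leveled (Q@1, M@4, N@4, O@6, P@7): h1:3  h2:3  h3:3  h4:7  h5:7  h6:6  h7:3  h8:2  h9:0 ⇒ 7.
Reduction 8 − 7 = 1.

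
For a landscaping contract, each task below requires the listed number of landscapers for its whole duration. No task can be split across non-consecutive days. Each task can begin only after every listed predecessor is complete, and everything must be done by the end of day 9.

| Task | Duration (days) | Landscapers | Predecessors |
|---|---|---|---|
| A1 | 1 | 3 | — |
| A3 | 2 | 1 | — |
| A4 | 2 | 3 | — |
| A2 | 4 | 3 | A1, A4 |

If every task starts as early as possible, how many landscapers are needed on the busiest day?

7

Early-start schedule: A1@1, A3@1, A4@1, A2@3.
Load per day: day 1: 7, day 2: 4, day 3: 3, day 4: 3, day 5: 3, day 6: 3, day 7: 0, day 8: 0, day 9: 0.
Peak is 7.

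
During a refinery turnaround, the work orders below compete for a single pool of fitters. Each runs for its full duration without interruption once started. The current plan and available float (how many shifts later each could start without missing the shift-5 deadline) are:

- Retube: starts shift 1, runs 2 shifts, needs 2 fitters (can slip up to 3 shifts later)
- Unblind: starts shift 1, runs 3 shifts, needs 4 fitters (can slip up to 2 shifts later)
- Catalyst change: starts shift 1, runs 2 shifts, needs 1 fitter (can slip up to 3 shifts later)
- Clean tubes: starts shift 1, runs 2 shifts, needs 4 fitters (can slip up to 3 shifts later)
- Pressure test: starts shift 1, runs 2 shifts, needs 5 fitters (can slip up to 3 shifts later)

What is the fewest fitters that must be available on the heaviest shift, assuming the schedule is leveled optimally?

8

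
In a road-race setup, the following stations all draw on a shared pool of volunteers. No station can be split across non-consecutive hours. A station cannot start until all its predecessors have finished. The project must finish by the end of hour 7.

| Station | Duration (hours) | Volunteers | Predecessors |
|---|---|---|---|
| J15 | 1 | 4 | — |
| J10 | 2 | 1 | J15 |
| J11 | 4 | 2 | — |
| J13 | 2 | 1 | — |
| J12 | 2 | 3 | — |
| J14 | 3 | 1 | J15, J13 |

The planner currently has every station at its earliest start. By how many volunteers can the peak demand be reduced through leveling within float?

Early-start peak: h1:10  h2:7  h3:4  h4:3  h5:1  h6:0  h7:0 ⇒ 10.
Leveled (J15@1, J10@2, J11@2, J13@2, J12@6, J14@4): h1:4  h2:4  h3:4  h4:3  h5:3  h6:4  h7:3 ⇒ 4.
Reduction 10 − 4 = 6.

6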